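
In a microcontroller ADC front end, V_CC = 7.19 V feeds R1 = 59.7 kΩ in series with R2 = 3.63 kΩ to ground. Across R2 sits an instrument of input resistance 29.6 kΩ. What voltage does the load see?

V_out ≈ 0.369 V

The load sits in parallel with R2, giving an effective lower resistance R2' = R2·R_L/(R2+R_L) = 3.233 kΩ.
Then V_out = V_CC · R2'/(R1 + R2') = 7.19 × 3.233/62.93 = 0.3694 V.
(Unloaded it would be 0.412 V; the load pulls it down.)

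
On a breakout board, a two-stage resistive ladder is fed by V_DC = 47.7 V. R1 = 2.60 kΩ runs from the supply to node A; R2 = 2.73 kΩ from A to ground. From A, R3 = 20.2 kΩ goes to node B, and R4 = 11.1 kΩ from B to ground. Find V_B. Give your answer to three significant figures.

V_B ≈ 8.31 V

Looking into the second stage from A: R3 + R4 = 31.30 kΩ appears in parallel with R2.
Effective lower resistance at A: R2 ‖ 31.30 = 2.511 kΩ.
First divider: V_A = V_DC · 2.511/(2.60 + 2.511) = 23.43 V.
Stage 2 is unloaded, so V_B = V_A · R4/(R3+R4) = 23.43 × 11.1/31.30 = 8.311 V.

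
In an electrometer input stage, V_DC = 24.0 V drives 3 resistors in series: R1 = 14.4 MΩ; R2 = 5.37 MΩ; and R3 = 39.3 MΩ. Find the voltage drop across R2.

V ≈ 2.18 V

ΣR = 14.4 + 5.37 + 39.3 = 59.07 MΩ.
V = V_DC · R/ΣR = 24.0 × 0.09091 = 2.182 V.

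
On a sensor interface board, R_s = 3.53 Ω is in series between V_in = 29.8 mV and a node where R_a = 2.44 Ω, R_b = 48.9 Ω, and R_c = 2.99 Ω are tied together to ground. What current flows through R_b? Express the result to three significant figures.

Equivalent of the parallel group: R_p = 1.308 Ω.
Node voltage V_A = V_in · R_p/(R_s + R_p) = 29.8 × 0.2703 = 8.055 mV.
I(R_b) = V_A / R_b = 8.055/48.9 = 0.1647 mA.
(Check via current divider: I_total = 6.160 mA; share G_k/ΣG = 0.02674 → same result.)

I ≈ 0.165 mA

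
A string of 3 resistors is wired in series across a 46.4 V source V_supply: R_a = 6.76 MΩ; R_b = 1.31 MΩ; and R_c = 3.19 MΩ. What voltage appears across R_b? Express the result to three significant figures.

V ≈ 5.40 V

ΣR = 6.76 + 1.31 + 3.19 = 11.26 MΩ.
By the voltage-divider rule, V = 46.4 × 1.310/11.26 = 5.398 V.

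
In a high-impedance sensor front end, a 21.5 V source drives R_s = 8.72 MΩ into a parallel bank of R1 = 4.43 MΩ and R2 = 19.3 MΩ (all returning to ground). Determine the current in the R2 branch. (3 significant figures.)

I ≈ 0.326 µA

Equivalent of the parallel group: R_p = 3.603 MΩ.
Node voltage V_A = V_in · R_p/(R_s + R_p) = 21.5 × 0.2924 = 6.286 V.
I(R2) = V_A / R2 = 6.286/19.3 = 0.3257 µA.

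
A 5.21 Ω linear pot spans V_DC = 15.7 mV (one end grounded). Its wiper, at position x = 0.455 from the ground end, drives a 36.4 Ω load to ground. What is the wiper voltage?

V_out ≈ 6.90 mV

Lower segment x·R_p = 2.371 Ω; upper segment (1−x)·R_p = 2.839 Ω.
R_L loads the lower segment: effective lower R = 2.226 Ω.
Loaded-divider output: V_out = 15.7 × 0.4394 = 6.899 mV.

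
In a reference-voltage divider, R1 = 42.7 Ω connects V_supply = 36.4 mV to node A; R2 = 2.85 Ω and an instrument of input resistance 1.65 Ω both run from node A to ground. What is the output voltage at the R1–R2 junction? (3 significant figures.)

First combine the lower leg with the load: R2 ‖ R_L = 1.045 Ω.
Voltage divider with the loaded lower leg: V_out = 36.4 × 1.045/(42.7 + 1.045) = 36.4 × 0.02389 = 0.8695 mV.
(Unloaded it would be 2.28 mV; the load pulls it down.)

V_out ≈ 0.870 mV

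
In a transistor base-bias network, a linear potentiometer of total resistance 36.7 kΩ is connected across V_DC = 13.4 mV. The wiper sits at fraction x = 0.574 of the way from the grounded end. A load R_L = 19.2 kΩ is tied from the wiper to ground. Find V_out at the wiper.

Lower segment x·R_p = 21.07 kΩ; upper segment (1−x)·R_p = 15.63 kΩ.
(x·R_p) ‖ R_L = 10.04 kΩ.
Then V_out = V_DC · 10.04/(15.63 + 10.04) = 5.242 mV.

V_out ≈ 5.24 mV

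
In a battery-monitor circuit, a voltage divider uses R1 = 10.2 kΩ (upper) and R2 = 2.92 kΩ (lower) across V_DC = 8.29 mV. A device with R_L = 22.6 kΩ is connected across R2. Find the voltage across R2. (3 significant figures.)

First combine the lower leg with the load: R2 ‖ R_L = 2.586 kΩ.
Voltage divider with the loaded lower leg: V_out = 8.29 × 2.586/(10.2 + 2.586) = 8.29 × 0.2022 = 1.677 mV.

V_out ≈ 1.68 mV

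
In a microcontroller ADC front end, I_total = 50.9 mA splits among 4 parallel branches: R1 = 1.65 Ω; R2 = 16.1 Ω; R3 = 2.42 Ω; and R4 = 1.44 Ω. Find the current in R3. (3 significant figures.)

Total conductance ΣG = 1/1.65 + 1/16.1 + 1/2.42 + 1/1.44 = 1.776 (units of 1/Ω).
By the current-divider rule, I = I_total · G_k/ΣG = 50.9 × 0.2327 = 11.84 mA.

I ≈ 11.8 mA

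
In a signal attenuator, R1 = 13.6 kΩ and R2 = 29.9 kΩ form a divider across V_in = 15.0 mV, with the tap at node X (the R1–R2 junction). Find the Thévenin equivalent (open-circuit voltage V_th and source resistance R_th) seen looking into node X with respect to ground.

With X open, the divider is unloaded: V_th = 15.0 × 29.9/43.50 = 10.31 mV.
Looking into X with the source shorted: R_th = R1·R2/(R1+R2) = 13.60 × 29.9/43.50 = 9.348 kΩ.

V_th ≈ 10.3 mV, R_th ≈ 9.35 kΩ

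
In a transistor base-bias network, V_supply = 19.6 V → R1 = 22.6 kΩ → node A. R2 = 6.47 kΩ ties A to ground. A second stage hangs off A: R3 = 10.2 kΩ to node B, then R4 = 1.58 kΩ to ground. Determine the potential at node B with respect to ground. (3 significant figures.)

V_B ≈ 0.410 V

Looking into the second stage from A: R3 + R4 = 11.78 kΩ appears in parallel with R2.
R2 ‖ (R3+R4) = 4.176 kΩ.
First divider: V_A = V_supply · 4.176/(22.6 + 4.176) = 3.057 V.
V_B = V_A × 0.1341 = 0.4100 V.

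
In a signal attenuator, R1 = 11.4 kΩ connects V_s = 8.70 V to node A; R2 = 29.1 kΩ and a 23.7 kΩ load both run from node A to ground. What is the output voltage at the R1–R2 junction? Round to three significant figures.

V_out ≈ 4.65 V

The load sits in parallel with R2, giving an effective lower resistance R2' = R2·R_L/(R2+R_L) = 13.06 kΩ.
Now apply the divider: V_out = 8.70 × 0.5340 = 4.646 V.
(Unloaded it would be 6.25 V; the load pulls it down.)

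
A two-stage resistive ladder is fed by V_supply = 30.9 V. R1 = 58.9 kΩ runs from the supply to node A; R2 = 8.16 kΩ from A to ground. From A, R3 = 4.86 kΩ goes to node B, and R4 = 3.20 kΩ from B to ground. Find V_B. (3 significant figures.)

Node A sees R2 in parallel with the series input of stage 2, R3 + R4 = 8.060 kΩ.
Effective lower resistance at A: R2 ‖ 8.060 = 4.055 kΩ.
V_A = 30.9 × 4.055/(58.9 + 4.055) = 1.990 V.
Then the unloaded second divider: V_B = V_A × R4/(R3+R4) = 1.990 × 0.3970 = 0.7902 V.

V_B ≈ 0.790 V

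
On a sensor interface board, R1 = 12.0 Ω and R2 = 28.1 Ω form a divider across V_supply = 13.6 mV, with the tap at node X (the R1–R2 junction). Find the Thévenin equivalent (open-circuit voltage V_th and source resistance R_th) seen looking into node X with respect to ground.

V_th ≈ 9.53 mV, R_th ≈ 8.41 Ω

Open-circuit (no load on X): V_th = V_supply · R2/(R1 + R2) = 13.6 × 28.1/(12.00 + 28.1) = 9.530 mV.
With V_supply suppressed (replaced by a short), R_th = R1 ‖ R2 = (12.00 × 28.1)/(12.00 + 28.1) = 8.409 Ω.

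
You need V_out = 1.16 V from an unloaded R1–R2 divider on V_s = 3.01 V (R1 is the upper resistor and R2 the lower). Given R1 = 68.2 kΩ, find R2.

R2 ≈ 42.8 kΩ

Required fraction k = V_out/V_s = 0.3854.
Rearranging, R2 = R1·k/(1−k) = 68.2 × 0.6270 = 42.76 kΩ.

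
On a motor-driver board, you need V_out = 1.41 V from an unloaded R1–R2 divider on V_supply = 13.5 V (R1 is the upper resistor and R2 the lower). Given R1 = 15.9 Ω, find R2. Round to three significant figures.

R2 ≈ 1.85 Ω

The divider ratio is R2/(R1+R2) = 1.41/13.5 = 0.1044.
Rearranging, R2 = R1·k/(1−k) = 15.9 × 0.1166 = 1.854 Ω.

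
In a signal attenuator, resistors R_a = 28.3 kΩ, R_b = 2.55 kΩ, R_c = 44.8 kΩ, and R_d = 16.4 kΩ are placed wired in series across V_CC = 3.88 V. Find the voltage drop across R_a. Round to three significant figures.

Total series resistance ΣR = 28.3 + 2.55 + 44.8 + 16.4 = 92.05 kΩ.
V = V_CC · R/ΣR = 3.88 × 0.3074 = 1.193 V.

V ≈ 1.19 V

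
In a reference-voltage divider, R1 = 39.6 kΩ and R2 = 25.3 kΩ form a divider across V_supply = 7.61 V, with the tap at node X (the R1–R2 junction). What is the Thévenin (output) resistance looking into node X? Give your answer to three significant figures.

R_th ≈ 15.4 kΩ

Zeroing V_supply shorts the top of R1 to ground, so R_th = R1 ‖ R2 = 15.44 kΩ.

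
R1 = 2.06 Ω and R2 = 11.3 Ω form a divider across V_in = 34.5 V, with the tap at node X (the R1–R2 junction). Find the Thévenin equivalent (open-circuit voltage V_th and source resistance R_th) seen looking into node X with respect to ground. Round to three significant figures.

With X open, the divider is unloaded: V_th = 34.5 × 11.3/13.36 = 29.18 V.
With V_in suppressed (replaced by a short), R_th = R1 ‖ R2 = (2.060 × 11.3)/(2.060 + 11.3) = 1.742 Ω.

V_th ≈ 29.2 V, R_th ≈ 1.74 Ω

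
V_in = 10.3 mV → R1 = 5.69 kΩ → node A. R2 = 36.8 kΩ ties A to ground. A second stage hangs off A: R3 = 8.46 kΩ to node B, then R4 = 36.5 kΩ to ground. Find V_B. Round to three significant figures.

The second stage (R3 + R4 = 44.96 kΩ) loads node A in parallel with R2.
Effective lower resistance at A: R2 ‖ 44.96 = 20.24 kΩ.
First divider: V_A = V_in · 20.24/(5.69 + 20.24) = 8.039 mV.
V_B = V_A × 0.8118 = 6.527 mV.

V_B ≈ 6.53 mV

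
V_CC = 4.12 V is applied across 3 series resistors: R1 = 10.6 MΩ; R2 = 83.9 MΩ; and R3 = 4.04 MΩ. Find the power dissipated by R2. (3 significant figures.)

P ≈ 0.147 µW

ΣR = 98.54 MΩ → I = 4.12/98.54 = 0.04181 µA.
V(R2) = I·R = 3.508 V; P = V·I = 3.508 × 0.04181 = 0.1467 µW.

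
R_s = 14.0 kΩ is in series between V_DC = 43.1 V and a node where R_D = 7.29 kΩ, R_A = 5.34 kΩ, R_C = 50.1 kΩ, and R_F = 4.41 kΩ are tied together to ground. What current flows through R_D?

I ≈ 0.657 mA

Parallel bank: R_p = 1/(1/7.29 + 1/5.34 + 1/50.1 + 1/4.41) = 1.751 kΩ.
V_A = 43.1 × 1.751/15.75 = 4.791 V.
I(R_D) = V_A / R_D = 4.791/7.29 = 0.6572 mA.
(Equivalently: I_total = 2.736 mA, then current-divider fraction G_k/ΣG = 0.2402.)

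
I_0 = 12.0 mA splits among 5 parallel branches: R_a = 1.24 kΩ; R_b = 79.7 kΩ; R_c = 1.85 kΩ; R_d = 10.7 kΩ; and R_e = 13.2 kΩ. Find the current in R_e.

Total conductance ΣG = 1/1.24 + 1/79.7 + 1/1.85 + 1/10.7 + 1/13.2 = 1.529 (units of 1/kΩ).
Current divider: I(R_e) = I_0 · G_k/ΣG = 12.0 × (0.07576/1.529) = 12.0 × 0.04956 = 0.5947 mA.

I ≈ 0.595 mA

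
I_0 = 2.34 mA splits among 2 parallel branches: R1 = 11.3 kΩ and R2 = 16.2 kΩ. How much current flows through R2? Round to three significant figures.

With just two branches, the current splits inversely with resistance.
I(R2) = 2.34 × 11.3/(11.3 + 16.2) = 2.34 × 0.4109 = 0.9615 mA.

I ≈ 0.962 mA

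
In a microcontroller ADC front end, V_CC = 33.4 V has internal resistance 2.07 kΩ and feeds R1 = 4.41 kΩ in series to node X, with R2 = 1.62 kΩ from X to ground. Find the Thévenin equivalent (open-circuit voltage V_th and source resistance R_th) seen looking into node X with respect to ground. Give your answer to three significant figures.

V_th ≈ 6.68 V, R_th ≈ 1.30 kΩ

R1' = 2.07 + 4.41 = 6.480 kΩ (source resistance + R1).
V_th is the unloaded tap voltage: V_CC · R2/(R1'+R2) = 33.4 × 0.2000 = 6.680 V.
Looking into X with the source shorted: R_th = R1'·R2/(R1'+R2) = 6.480 × 1.62/8.100 = 1.296 kΩ.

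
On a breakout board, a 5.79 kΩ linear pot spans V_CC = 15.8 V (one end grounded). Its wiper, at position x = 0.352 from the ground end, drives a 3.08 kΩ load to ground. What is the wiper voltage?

V_out ≈ 3.89 V

Lower segment x·R_p = 2.038 kΩ; upper segment (1−x)·R_p = 3.752 kΩ.
(x·R_p) ‖ R_L = 1.226 kΩ.
Loaded-divider output: V_out = 15.8 × 0.2464 = 3.893 V.
(Unloaded: V_out = x·V_CC = 5.56 V.)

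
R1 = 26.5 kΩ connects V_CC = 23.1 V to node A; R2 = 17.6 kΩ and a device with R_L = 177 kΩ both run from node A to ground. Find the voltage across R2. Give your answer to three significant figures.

V_out ≈ 8.70 V

The load sits in parallel with R2, giving an effective lower resistance R2' = R2·R_L/(R2+R_L) = 16.01 kΩ.
Voltage divider with the loaded lower leg: V_out = 23.1 × 16.01/(26.5 + 16.01) = 23.1 × 0.3766 = 8.699 V.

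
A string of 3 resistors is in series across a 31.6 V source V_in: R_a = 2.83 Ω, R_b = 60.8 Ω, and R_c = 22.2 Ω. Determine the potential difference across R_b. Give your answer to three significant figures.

Total series resistance ΣR = 2.83 + 60.8 + 22.2 = 85.83 Ω.
Voltage divider: V = V_in · (60.80 / 85.83) = 31.6 × 0.7084 = 22.38 V.

V ≈ 22.4 V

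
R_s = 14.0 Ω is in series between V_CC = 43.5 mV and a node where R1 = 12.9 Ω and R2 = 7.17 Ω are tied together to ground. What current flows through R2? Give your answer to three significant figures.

I ≈ 1.50 mA

Equivalent of the parallel group: R_p = 4.609 Ω.
Node voltage V_A = V_CC · R_p/(R_s + R_p) = 43.5 × 0.2477 = 10.77 mV.
Branch current I = V_A/R2 = 10.77/7.17 = 1.503 mA.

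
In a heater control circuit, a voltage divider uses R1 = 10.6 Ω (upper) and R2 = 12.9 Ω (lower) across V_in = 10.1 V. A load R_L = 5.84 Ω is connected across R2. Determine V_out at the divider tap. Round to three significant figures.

R2 ‖ R_L = (12.9 × 5.84)/(12.9 + 5.84) = 4.020 Ω.
Voltage divider with the loaded lower leg: V_out = 10.1 × 4.020/(10.6 + 4.020) = 10.1 × 0.2750 = 2.777 V.
(Unloaded it would be 5.54 V; the load pulls it down.)

V_out ≈ 2.78 V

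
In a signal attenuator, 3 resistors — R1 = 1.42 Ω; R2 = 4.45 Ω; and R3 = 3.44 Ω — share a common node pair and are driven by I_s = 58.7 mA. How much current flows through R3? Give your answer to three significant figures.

I ≈ 14.0 mA

ΣG = 1/1.42 + 1/4.45 + 1/3.44 = 1.220.
By the current-divider rule, I = I_s · G_k/ΣG = 58.7 × 0.2383 = 13.99 mA.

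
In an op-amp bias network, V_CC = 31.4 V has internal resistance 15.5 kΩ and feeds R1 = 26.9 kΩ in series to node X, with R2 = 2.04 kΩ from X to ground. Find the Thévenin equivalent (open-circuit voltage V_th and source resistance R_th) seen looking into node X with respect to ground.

V_th ≈ 1.44 V, R_th ≈ 1.95 kΩ

R1' = 15.5 + 26.9 = 42.40 kΩ (source resistance + R1).
V_th is the unloaded tap voltage: V_CC · R2/(R1'+R2) = 31.4 × 0.04590 = 1.441 V.
Zeroing V_CC shorts the top of R1' to ground, so R_th = R1' ‖ R2 = 1.946 kΩ.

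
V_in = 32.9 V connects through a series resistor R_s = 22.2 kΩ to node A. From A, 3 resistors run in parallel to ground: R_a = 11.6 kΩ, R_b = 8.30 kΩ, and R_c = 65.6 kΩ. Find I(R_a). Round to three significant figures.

Parallel bank: R_p = 1/(1/11.6 + 1/8.30 + 1/65.6) = 4.506 kΩ.
V_A = 32.9 × 4.506/26.71 = 5.551 V.
Branch current I = V_A/R_a = 5.551/11.6 = 0.4785 mA.
(Equivalently: I_total = 1.232 mA, then current-divider fraction G_k/ΣG = 0.3884.)

I ≈ 0.479 mA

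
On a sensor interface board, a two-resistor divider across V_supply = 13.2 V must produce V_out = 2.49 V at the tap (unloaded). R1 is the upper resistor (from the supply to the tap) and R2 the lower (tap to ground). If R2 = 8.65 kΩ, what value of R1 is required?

R1 ≈ 37.2 kΩ

The divider ratio is R2/(R1+R2) = 2.49/13.2 = 0.1886.
R1 = R2·(1/k − 1) = 8.65 × 4.301 = 37.21 kΩ.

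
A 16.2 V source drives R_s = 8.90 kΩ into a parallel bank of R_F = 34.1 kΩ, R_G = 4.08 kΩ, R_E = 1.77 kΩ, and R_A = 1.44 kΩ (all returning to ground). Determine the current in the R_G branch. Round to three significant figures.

I ≈ 0.271 mA

Combine the parallel branches: R_p = (1/34.1 + 1/4.08 + 1/1.77 + 1/1.44)⁻¹ = 0.6520 kΩ.
V_A by voltage divider: V_A = 16.2 × 0.6520/(8.90 + 0.6520) = 1.106 V.
Branch current I = V_A/R_G = 1.106/4.08 = 0.2710 mA.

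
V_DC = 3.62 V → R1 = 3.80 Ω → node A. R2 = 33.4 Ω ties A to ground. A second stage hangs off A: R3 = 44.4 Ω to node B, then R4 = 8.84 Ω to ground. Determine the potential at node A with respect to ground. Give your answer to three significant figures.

V_A ≈ 3.05 V

The second stage (R3 + R4 = 53.24 Ω) loads node A in parallel with R2.
Effective lower resistance at A: R2 ‖ 53.24 = 20.52 Ω.
V_A = 3.62 × 20.52/(3.80 + 20.52) = 3.054 V.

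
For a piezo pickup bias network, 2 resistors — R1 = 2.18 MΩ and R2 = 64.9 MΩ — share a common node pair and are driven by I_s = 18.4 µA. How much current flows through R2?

I ≈ 0.598 µA

With just two branches, the current splits inversely with resistance.
I(R2) = 18.4 × 2.18/(2.18 + 64.9) = 18.4 × 0.03250 = 0.5980 µA.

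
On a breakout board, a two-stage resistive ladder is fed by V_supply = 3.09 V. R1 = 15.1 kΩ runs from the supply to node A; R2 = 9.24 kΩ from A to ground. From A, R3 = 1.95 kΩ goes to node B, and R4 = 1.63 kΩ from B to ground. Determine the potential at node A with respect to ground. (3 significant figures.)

Looking into the second stage from A: R3 + R4 = 3.580 kΩ appears in parallel with R2.
R2 ‖ (R3+R4) = 2.580 kΩ.
So V_A = 3.09 × 0.1459 = 0.4510 V.

V_A ≈ 0.451 V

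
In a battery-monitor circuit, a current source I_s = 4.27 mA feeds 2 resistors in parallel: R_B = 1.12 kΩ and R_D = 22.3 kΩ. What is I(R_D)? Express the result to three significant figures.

I ≈ 0.204 mA

For two parallel branches, I_k = I_s · (other R)/(sum of R).
So I = 4.27 × 1.12/23.42 = 0.2042 mA.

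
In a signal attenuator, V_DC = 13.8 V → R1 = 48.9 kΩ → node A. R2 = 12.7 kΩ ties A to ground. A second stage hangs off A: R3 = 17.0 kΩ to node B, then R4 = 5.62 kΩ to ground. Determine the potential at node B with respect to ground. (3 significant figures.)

Node A sees R2 in parallel with the series input of stage 2, R3 + R4 = 22.62 kΩ.
R2 ‖ (R3+R4) = 8.133 kΩ.
V_A = 13.8 × 8.133/(48.9 + 8.133) = 1.968 V.
Then the unloaded second divider: V_B = V_A × R4/(R3+R4) = 1.968 × 0.2485 = 0.4890 V.

V_B ≈ 0.489 V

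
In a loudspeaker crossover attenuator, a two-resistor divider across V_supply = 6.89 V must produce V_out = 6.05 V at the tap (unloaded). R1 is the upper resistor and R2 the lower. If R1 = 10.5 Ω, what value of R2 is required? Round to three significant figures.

R2 ≈ 75.6 Ω

The divider ratio is R2/(R1+R2) = 6.05/6.89 = 0.8781.
R2 = R1 · 0.8781/(1 − 0.8781) = 75.63 Ω.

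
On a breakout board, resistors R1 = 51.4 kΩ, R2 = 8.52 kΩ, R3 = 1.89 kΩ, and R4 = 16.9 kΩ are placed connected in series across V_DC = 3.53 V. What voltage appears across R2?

Series total: ΣR = 51.4 + 8.52 + 1.89 + 16.9 = 78.71 kΩ.
By the voltage-divider rule, V = 3.53 × 8.520/78.71 = 0.3821 V.

V ≈ 0.382 V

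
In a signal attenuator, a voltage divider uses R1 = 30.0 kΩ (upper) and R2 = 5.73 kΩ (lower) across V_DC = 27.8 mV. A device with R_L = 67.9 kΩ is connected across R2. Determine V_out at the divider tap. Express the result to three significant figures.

V_out ≈ 4.16 mV

First combine the lower leg with the load: R2 ‖ R_L = 5.284 kΩ.
Now apply the divider: V_out = 27.8 × 0.1498 = 4.163 mV.
(Unloaded it would be 4.46 mV; the load pulls it down.)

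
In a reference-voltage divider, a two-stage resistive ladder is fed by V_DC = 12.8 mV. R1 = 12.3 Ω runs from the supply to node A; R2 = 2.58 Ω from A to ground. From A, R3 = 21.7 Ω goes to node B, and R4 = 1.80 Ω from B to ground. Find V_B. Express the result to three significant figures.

V_B ≈ 0.156 mV

The second stage (R3 + R4 = 23.50 Ω) loads node A in parallel with R2.
R2 ‖ (R3+R4) = 2.325 Ω.
First divider: V_A = V_DC · 2.325/(12.3 + 2.325) = 2.035 mV.
Then the unloaded second divider: V_B = V_A × R4/(R3+R4) = 2.035 × 0.07660 = 0.1558 mV.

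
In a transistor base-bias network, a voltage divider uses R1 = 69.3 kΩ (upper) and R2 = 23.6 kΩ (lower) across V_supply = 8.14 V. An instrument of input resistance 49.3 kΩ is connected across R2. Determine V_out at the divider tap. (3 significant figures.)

The load sits in parallel with R2, giving an effective lower resistance R2' = R2·R_L/(R2+R_L) = 15.96 kΩ.
Now apply the divider: V_out = 8.14 × 0.1872 = 1.524 V.
(Unloaded it would be 2.07 V; the load pulls it down.)

V_out ≈ 1.52 V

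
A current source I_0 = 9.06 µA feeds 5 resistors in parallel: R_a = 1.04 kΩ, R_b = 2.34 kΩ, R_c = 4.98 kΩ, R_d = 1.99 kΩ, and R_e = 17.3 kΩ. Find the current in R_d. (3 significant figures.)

Conductances: ΣG = 1/1.04 + 1/2.34 + 1/4.98 + 1/1.99 + 1/17.3 = 2.150 (1/kΩ).
By the current-divider rule, I = I_0 · G_k/ΣG = 9.06 × 0.2337 = 2.118 µA.

I ≈ 2.12 µA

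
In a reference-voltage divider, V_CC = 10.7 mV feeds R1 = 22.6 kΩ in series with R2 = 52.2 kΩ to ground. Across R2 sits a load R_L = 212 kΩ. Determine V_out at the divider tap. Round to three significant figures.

R2 ‖ R_L = (52.2 × 212)/(52.2 + 212) = 41.89 kΩ.
Then V_out = V_CC · R2'/(R1 + R2') = 10.7 × 41.89/64.49 = 6.950 mV.

V_out ≈ 6.95 mV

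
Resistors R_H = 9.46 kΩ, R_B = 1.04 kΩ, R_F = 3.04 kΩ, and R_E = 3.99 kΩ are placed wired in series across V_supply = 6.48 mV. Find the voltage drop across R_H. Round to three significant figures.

ΣR = 9.46 + 1.04 + 3.04 + 3.99 = 17.53 kΩ.
By the voltage-divider rule, V = 6.48 × 9.460/17.53 = 3.497 mV.

V ≈ 3.50 mV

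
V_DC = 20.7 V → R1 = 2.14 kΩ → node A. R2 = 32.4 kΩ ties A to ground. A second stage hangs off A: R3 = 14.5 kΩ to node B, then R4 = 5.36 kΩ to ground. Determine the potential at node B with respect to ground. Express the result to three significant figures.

V_B ≈ 4.76 V

Looking into the second stage from A: R3 + R4 = 19.86 kΩ appears in parallel with R2.
Effective lower resistance at A: R2 ‖ 19.86 = 12.31 kΩ.
So V_A = 20.7 × 0.8519 = 17.63 V.
Then the unloaded second divider: V_B = V_A × R4/(R3+R4) = 17.63 × 0.2699 = 4.759 V.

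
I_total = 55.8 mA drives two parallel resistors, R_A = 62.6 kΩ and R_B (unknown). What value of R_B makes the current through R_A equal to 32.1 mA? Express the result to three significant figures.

The fraction through R_A equals R_B/(R_A+R_B).
With f = 0.5753, R_B = R_A · f/(1−f) = 62.6 × 1.354 = 84.79 kΩ.

R_B ≈ 84.8 kΩ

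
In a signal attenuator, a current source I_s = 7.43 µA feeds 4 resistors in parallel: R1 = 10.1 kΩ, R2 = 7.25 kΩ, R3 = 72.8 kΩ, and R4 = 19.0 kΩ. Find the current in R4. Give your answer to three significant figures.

I ≈ 1.29 µA

ΣG = 1/10.1 + 1/7.25 + 1/72.8 + 1/19.0 = 0.3033.
Current divider: I(R4) = I_s · G_k/ΣG = 7.43 × (0.05263/0.3033) = 7.43 × 0.1735 = 1.289 µA.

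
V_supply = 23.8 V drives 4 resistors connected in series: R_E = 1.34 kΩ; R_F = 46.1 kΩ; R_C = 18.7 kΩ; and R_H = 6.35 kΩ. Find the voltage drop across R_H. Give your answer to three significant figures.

V ≈ 2.08 V

Total series resistance ΣR = 1.34 + 46.1 + 18.7 + 6.35 = 72.49 kΩ.
By the voltage-divider rule, V = 23.8 × 6.350/72.49 = 2.085 V.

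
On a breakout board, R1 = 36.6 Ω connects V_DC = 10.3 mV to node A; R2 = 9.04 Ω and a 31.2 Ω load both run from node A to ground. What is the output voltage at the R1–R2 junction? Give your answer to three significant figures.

The load sits in parallel with R2, giving an effective lower resistance R2' = R2·R_L/(R2+R_L) = 7.009 Ω.
Then V_out = V_DC · R2'/(R1 + R2') = 10.3 × 7.009/43.61 = 1.655 mV.
(Unloaded it would be 2.04 mV; the load pulls it down.)

V_out ≈ 1.66 mV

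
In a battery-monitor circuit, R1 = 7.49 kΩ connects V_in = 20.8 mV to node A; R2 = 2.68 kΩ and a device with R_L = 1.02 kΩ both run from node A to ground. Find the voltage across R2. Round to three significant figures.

V_out ≈ 1.87 mV

The load sits in parallel with R2, giving an effective lower resistance R2' = R2·R_L/(R2+R_L) = 0.7388 kΩ.
Then V_out = V_in · R2'/(R1 + R2') = 20.8 × 0.7388/8.229 = 1.867 mV.
(Unloaded it would be 5.48 mV; the load pulls it down.)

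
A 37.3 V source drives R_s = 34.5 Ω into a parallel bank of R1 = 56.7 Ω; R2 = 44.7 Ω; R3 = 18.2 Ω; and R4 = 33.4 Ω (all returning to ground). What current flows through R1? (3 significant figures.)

I ≈ 0.124 A

Parallel bank: R_p = 1/(1/56.7 + 1/44.7 + 1/18.2 + 1/33.4) = 8.007 Ω.
V_A = 37.3 × 8.007/42.51 = 7.026 V.
Branch current I = V_A/R1 = 7.026/56.7 = 0.1239 A.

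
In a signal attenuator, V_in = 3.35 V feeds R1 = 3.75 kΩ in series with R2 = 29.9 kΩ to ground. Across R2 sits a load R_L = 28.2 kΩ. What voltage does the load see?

R2 ‖ R_L = (29.9 × 28.2)/(29.9 + 28.2) = 14.51 kΩ.
Now apply the divider: V_out = 3.35 × 0.7947 = 2.662 V.

V_out ≈ 2.66 V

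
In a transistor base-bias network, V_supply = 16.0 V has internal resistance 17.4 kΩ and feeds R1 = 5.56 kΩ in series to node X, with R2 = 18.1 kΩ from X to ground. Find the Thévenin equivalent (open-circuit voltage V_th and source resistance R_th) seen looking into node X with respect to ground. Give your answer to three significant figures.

R1' = 17.4 + 5.56 = 22.96 kΩ (source resistance + R1).
V_th is the unloaded tap voltage: V_supply · R2/(R1'+R2) = 16.0 × 0.4408 = 7.053 V.
With V_supply suppressed (replaced by a short), R_th = R1' ‖ R2 = (22.96 × 18.1)/(22.96 + 18.1) = 10.12 kΩ.

V_th ≈ 7.05 V, R_th ≈ 10.1 kΩ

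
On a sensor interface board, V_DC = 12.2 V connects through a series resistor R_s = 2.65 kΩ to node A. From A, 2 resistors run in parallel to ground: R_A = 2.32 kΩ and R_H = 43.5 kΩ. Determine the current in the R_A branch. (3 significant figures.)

Parallel bank: R_p = 1/(1/2.32 + 1/43.5) = 2.203 kΩ.
V_A = 12.2 × 2.203/4.853 = 5.537 V.
Branch current I = V_A/R_A = 5.537/2.32 = 2.387 mA.

I ≈ 2.39 mA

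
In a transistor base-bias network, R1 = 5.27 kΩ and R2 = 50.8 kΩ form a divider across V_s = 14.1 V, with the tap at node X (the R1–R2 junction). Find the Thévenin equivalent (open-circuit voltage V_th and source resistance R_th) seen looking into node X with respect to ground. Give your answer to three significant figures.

Open-circuit (no load on X): V_th = V_s · R2/(R1 + R2) = 14.1 × 50.8/(5.270 + 50.8) = 12.77 V.
Looking into X with the source shorted: R_th = R1·R2/(R1+R2) = 5.270 × 50.8/56.07 = 4.775 kΩ.

V_th ≈ 12.8 V, R_th ≈ 4.77 kΩ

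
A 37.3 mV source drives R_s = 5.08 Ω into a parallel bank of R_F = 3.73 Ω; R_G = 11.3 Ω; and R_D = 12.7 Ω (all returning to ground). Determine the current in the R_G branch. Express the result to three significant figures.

I ≈ 1.03 mA

Parallel bank: R_p = 1/(1/3.73 + 1/11.3 + 1/12.7) = 2.297 Ω.
V_A by voltage divider: V_A = 37.3 × 2.297/(5.08 + 2.297) = 11.61 mV.
Branch current I = V_A/R_G = 11.61/11.3 = 1.028 mA.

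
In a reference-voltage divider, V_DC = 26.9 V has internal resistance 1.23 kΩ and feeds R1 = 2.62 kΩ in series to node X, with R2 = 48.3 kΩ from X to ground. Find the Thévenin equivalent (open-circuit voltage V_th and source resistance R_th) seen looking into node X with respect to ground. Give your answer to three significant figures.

R1' = 1.23 + 2.62 = 3.850 kΩ (source resistance + R1).
V_th is the unloaded tap voltage: V_DC · R2/(R1'+R2) = 26.9 × 0.9262 = 24.91 V.
Zeroing V_DC shorts the top of R1' to ground, so R_th = R1' ‖ R2 = 3.566 kΩ.

V_th ≈ 24.9 V, R_th ≈ 3.57 kΩ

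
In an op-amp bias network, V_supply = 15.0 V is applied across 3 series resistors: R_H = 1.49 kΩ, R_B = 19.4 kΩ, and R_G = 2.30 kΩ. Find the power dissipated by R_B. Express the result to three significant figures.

P ≈ 8.12 mW

The common current is I = 15.0/23.19 = 0.6468 mA.
V(R_B) = I·R = 12.55 V; P = V·I = 12.55 × 0.6468 = 8.117 mW.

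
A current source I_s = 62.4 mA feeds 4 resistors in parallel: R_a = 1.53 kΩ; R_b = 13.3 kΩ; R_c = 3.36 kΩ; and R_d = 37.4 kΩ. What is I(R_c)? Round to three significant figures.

Conductances: ΣG = 1/1.53 + 1/13.3 + 1/3.36 + 1/37.4 = 1.053 (1/kΩ).
Current divider: I(R_c) = I_s · G_k/ΣG = 62.4 × (0.2976/1.053) = 62.4 × 0.2826 = 17.63 mA.

I ≈ 17.6 mA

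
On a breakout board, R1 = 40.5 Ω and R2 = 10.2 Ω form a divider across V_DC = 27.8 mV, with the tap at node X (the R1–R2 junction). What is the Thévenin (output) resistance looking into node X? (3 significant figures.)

R_th ≈ 8.15 Ω

Zeroing V_DC shorts the top of R1 to ground, so R_th = R1 ‖ R2 = 8.148 Ω.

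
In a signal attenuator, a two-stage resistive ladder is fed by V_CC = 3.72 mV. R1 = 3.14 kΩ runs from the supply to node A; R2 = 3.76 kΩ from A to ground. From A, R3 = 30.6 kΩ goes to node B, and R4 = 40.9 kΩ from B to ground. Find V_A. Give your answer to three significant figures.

V_A ≈ 1.98 mV

Looking into the second stage from A: R3 + R4 = 71.50 kΩ appears in parallel with R2.
R2 ‖ (R3+R4) = 3.572 kΩ.
So V_A = 3.72 × 0.5322 = 1.980 mV.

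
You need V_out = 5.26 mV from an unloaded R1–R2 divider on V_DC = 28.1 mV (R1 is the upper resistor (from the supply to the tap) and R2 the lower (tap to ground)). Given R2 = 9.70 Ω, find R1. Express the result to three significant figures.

Required fraction k = V_out/V_DC = 0.1872.
Rearranging, R1 = R2·(1−k)/k = 9.70 × 4.342 = 42.12 Ω.

R1 ≈ 42.1 Ω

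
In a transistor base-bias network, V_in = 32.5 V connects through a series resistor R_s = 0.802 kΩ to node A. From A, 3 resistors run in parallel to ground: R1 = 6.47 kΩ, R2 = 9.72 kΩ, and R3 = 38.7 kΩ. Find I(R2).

I ≈ 2.72 mA

Combine the parallel branches: R_p = (1/6.47 + 1/9.72 + 1/38.7)⁻¹ = 3.530 kΩ.
Node voltage V_A = V_in · R_p/(R_s + R_p) = 32.5 × 0.8149 = 26.48 V.
I(R2) = V_A / R2 = 26.48/9.72 = 2.725 mA.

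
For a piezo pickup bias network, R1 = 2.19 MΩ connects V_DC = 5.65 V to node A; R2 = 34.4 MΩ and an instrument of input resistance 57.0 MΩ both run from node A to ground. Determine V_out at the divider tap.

R2 ‖ R_L = (34.4 × 57.0)/(34.4 + 57.0) = 21.45 MΩ.
Now apply the divider: V_out = 5.65 × 0.9074 = 5.127 V.

V_out ≈ 5.13 V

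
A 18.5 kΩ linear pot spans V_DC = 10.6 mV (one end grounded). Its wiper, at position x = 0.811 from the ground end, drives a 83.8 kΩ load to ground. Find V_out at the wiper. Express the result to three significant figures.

Split the track: R_lower = x·R_p = 15.00 kΩ, R_upper = (1−x)·R_p = 3.496 kΩ.
Lower segment in parallel with the load: 15.00 ‖ 83.8 = 12.73 kΩ.
V_out = 10.6 × 12.73/(3.496 + 12.73) = 8.315 mV.
(Unloaded: V_out = x·V_DC = 8.60 mV.)

V_out ≈ 8.32 mV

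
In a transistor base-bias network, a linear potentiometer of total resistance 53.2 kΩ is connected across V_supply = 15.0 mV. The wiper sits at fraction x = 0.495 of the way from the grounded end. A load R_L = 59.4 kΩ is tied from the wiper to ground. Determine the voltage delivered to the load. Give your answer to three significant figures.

Split the track: R_lower = x·R_p = 26.33 kΩ, R_upper = (1−x)·R_p = 26.87 kΩ.
R_L loads the lower segment: effective lower R = 18.25 kΩ.
Loaded-divider output: V_out = 15.0 × 0.4045 = 6.067 mV.

V_out ≈ 6.07 mV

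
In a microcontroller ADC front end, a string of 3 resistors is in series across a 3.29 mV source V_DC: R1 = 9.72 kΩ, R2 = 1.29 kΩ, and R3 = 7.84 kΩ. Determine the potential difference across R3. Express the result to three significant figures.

V ≈ 1.37 mV

Total series resistance ΣR = 9.72 + 1.29 + 7.84 = 18.85 kΩ.
Voltage divider: V = V_DC · (7.840 / 18.85) = 3.29 × 0.4159 = 1.368 mV.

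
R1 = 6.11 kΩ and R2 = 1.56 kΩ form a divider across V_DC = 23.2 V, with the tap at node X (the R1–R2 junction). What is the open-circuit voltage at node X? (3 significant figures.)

V_th is the unloaded tap voltage: V_DC · R2/(R1+R2) = 23.2 × 0.2034 = 4.719 V.

V_th ≈ 4.72 V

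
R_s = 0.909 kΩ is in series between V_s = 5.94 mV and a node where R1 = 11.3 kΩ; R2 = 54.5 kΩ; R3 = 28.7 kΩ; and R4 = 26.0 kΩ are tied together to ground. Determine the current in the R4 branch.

I ≈ 0.196 µA

Parallel bank: R_p = 1/(1/11.3 + 1/54.5 + 1/28.7 + 1/26.0) = 5.551 kΩ.
V_A by voltage divider: V_A = 5.94 × 5.551/(0.909 + 5.551) = 5.104 mV.
Branch current I = V_A/R4 = 5.104/26.0 = 0.1963 µA.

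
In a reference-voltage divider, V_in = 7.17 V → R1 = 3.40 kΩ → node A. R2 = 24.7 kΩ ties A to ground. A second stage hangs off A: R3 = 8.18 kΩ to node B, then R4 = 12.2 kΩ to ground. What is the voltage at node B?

The second stage (R3 + R4 = 20.38 kΩ) loads node A in parallel with R2.
R2 ‖ (R3+R4) = 11.17 kΩ.
V_A = 7.17 × 11.17/(3.40 + 11.17) = 5.496 V.
Stage 2 is unloaded, so V_B = V_A · R4/(R3+R4) = 5.496 × 12.2/20.38 = 3.290 V.

V_B ≈ 3.29 V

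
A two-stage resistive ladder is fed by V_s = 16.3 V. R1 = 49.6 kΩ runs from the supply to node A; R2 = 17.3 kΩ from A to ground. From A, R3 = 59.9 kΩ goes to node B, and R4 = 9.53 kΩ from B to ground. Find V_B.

Looking into the second stage from A: R3 + R4 = 69.43 kΩ appears in parallel with R2.
Effective lower resistance at A: R2 ‖ 69.43 = 13.85 kΩ.
So V_A = 16.3 × 0.2183 = 3.558 V.
Then the unloaded second divider: V_B = V_A × R4/(R3+R4) = 3.558 × 0.1373 = 0.4884 V.

V_B ≈ 0.488 V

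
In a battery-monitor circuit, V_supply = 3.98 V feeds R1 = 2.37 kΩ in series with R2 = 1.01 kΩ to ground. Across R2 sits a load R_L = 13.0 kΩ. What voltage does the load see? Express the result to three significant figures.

V_out ≈ 1.13 V

First combine the lower leg with the load: R2 ‖ R_L = 0.9372 kΩ.
Now apply the divider: V_out = 3.98 × 0.2834 = 1.128 V.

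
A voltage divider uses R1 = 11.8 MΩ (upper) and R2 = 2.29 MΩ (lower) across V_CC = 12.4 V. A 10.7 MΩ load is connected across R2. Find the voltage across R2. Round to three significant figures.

V_out ≈ 1.71 V

The load sits in parallel with R2, giving an effective lower resistance R2' = R2·R_L/(R2+R_L) = 1.886 MΩ.
Voltage divider with the loaded lower leg: V_out = 12.4 × 1.886/(11.8 + 1.886) = 12.4 × 0.1378 = 1.709 V.
(Unloaded it would be 2.02 V; the load pulls it down.)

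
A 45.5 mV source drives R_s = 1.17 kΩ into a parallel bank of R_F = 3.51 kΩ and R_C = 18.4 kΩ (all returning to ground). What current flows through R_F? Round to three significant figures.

I ≈ 9.28 µA

Equivalent of the parallel group: R_p = 2.948 kΩ.
V_A by voltage divider: V_A = 45.5 × 2.948/(1.17 + 2.948) = 32.57 mV.
Branch current I = V_A/R_F = 32.57/3.51 = 9.280 µA.
(Check via current divider: I_total = 11.05 µA; share G_k/ΣG = 0.8398 → same result.)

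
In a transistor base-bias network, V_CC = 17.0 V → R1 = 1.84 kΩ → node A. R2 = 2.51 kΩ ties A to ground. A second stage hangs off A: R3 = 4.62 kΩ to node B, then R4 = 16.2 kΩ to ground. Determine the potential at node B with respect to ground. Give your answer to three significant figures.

Node A sees R2 in parallel with the series input of stage 2, R3 + R4 = 20.82 kΩ.
Effective lower resistance at A: R2 ‖ 20.82 = 2.240 kΩ.
V_A = 17.0 × 2.240/(1.84 + 2.240) = 9.333 V.
V_B = V_A × 0.7781 = 7.262 V.

V_B ≈ 7.26 V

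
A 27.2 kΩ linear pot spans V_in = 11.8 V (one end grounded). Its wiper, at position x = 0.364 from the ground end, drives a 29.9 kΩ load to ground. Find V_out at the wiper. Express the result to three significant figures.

Split the track: R_lower = x·R_p = 9.901 kΩ, R_upper = (1−x)·R_p = 17.30 kΩ.
(x·R_p) ‖ R_L = 7.438 kΩ.
V_out = 11.8 × 7.438/(17.30 + 7.438) = 3.548 V.

V_out ≈ 3.55 V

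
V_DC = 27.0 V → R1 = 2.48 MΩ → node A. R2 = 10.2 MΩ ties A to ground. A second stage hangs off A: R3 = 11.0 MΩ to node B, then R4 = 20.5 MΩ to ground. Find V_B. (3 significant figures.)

The second stage (R3 + R4 = 31.50 MΩ) loads node A in parallel with R2.
R2 ‖ (R3+R4) = 7.705 MΩ.
V_A = 27.0 × 7.705/(2.48 + 7.705) = 20.43 V.
V_B = V_A × 0.6508 = 13.29 V.

V_B ≈ 13.3 V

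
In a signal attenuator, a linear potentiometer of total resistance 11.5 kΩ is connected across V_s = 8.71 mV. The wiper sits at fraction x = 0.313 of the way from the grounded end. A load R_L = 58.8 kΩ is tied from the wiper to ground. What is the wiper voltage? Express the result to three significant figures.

The pot divides into 7.901 kΩ above the wiper and 3.599 kΩ below.
Lower segment in parallel with the load: 3.599 ‖ 58.8 = 3.392 kΩ.
V_out = 8.71 × 3.392/(7.901 + 3.392) = 2.616 mV.

V_out ≈ 2.62 mV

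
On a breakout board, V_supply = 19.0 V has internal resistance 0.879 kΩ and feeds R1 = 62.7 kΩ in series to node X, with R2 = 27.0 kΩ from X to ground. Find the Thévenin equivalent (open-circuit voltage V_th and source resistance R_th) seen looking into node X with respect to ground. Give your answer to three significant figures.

R1' = 0.879 + 62.7 = 63.58 kΩ (source resistance + R1).
Open-circuit (no load on X): V_th = V_supply · R2/(R1' + R2) = 19.0 × 27.0/(63.58 + 27.0) = 5.664 V.
With V_supply suppressed (replaced by a short), R_th = R1' ‖ R2 = (63.58 × 27.0)/(63.58 + 27.0) = 18.95 kΩ.

V_th ≈ 5.66 V, R_th ≈ 19.0 kΩ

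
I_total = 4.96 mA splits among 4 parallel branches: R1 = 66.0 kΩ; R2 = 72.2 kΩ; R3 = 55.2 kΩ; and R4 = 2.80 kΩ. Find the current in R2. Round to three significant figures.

I ≈ 0.170 mA

Total conductance ΣG = 1/66.0 + 1/72.2 + 1/55.2 + 1/2.80 = 0.4043 (units of 1/kΩ).
Current divider: I(R2) = I_total · G_k/ΣG = 4.96 × (0.01385/0.4043) = 4.96 × 0.03426 = 0.1699 mA.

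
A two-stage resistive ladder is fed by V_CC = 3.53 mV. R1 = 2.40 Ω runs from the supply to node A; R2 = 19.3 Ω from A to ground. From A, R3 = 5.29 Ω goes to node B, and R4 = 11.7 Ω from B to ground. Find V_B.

V_B ≈ 1.92 mV

Looking into the second stage from A: R3 + R4 = 16.99 Ω appears in parallel with R2.
Effective lower resistance at A: R2 ‖ 16.99 = 9.036 Ω.
V_A = 3.53 × 9.036/(2.40 + 9.036) = 2.789 mV.
Then the unloaded second divider: V_B = V_A × R4/(R3+R4) = 2.789 × 0.6886 = 1.921 mV.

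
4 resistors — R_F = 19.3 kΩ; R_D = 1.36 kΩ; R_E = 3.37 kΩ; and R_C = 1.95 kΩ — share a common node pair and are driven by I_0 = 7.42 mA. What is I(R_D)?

ΣG = 1/19.3 + 1/1.36 + 1/3.37 + 1/1.95 = 1.597.
R_D takes the fraction G_k/ΣG = 0.7353/1.597 = 0.4605, so I = 7.42 × 0.4605 = 3.417 mA.

I ≈ 3.42 mA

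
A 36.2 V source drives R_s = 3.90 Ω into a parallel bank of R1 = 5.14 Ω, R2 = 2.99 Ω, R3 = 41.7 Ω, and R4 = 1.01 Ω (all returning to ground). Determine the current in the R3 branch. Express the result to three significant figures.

I ≈ 0.124 A

Equivalent of the parallel group: R_p = 0.6481 Ω.
V_A by voltage divider: V_A = 36.2 × 0.6481/(3.90 + 0.6481) = 5.158 V.
I(R3) = V_A / R3 = 5.158/41.7 = 0.1237 A.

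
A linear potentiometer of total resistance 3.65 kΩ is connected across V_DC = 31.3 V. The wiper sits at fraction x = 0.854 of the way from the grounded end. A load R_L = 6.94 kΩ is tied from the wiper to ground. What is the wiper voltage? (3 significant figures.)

V_out ≈ 25.1 V

The pot divides into 0.5329 kΩ above the wiper and 3.117 kΩ below.
R_L loads the lower segment: effective lower R = 2.151 kΩ.
V_out = 31.3 × 2.151/(0.5329 + 2.151) = 25.09 V.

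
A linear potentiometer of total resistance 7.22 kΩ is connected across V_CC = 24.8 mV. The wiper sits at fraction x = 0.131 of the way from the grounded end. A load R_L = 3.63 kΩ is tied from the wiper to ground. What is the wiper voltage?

V_out ≈ 2.65 mV

The pot divides into 6.274 kΩ above the wiper and 0.9458 kΩ below.
Lower segment in parallel with the load: 0.9458 ‖ 3.63 = 0.7503 kΩ.
Loaded-divider output: V_out = 24.8 × 0.1068 = 2.649 mV.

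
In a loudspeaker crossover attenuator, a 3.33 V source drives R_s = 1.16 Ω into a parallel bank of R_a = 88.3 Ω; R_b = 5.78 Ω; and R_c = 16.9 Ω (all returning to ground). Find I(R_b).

I ≈ 0.449 A

Parallel bank: R_p = 1/(1/88.3 + 1/5.78 + 1/16.9) = 4.107 Ω.
V_A by voltage divider: V_A = 3.33 × 4.107/(1.16 + 4.107) = 2.597 V.
I(R_b) = V_A / R_b = 2.597/5.78 = 0.4492 A.
(Check via current divider: I_total = 0.6323 A; share G_k/ΣG = 0.7105 → same result.)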